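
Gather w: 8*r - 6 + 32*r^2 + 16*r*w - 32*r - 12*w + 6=32*r^2 - 24*r + w*(16*r - 12)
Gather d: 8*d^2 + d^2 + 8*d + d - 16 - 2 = 9*d^2 + 9*d - 18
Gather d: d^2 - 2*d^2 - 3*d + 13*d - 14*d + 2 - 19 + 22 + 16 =-d^2 - 4*d + 21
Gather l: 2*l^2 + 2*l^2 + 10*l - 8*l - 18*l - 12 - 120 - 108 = 4*l^2 - 16*l - 240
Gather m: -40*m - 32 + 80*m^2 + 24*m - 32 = 80*m^2 - 16*m - 64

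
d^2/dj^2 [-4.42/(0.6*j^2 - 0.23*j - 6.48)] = (-3.1824*j^2 + 1.21992*j + 4.42*(1.2*j - 0.23)*(2.4*j - 0.46) + 34.36992)/(-0.6*j^2 + 0.23*j + 6.48)^3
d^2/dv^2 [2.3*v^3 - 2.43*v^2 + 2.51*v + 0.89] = 13.8*v - 4.86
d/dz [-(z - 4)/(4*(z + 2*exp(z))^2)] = (-z + 2*(z - 4)*(2*exp(z) + 1) - 2*exp(z))/(4*(z + 2*exp(z))^3)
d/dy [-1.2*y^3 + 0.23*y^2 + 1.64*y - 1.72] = -3.6*y^2 + 0.46*y + 1.64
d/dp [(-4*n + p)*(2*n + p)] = -2*n + 2*p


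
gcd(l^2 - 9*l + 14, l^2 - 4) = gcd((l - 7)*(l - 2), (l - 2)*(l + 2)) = l - 2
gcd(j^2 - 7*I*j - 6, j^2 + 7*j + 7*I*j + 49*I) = 1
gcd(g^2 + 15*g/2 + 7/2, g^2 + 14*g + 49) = g + 7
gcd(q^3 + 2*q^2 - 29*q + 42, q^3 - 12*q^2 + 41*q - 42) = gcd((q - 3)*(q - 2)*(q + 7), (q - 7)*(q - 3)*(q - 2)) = q^2 - 5*q + 6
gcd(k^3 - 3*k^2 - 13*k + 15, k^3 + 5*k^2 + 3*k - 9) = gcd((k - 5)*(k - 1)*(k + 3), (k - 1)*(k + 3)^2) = k^2 + 2*k - 3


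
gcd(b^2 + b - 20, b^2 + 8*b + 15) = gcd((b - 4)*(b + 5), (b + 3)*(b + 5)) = b + 5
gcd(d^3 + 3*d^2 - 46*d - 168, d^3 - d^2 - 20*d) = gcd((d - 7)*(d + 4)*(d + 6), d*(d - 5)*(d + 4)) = d + 4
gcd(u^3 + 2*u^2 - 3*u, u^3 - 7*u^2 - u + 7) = u - 1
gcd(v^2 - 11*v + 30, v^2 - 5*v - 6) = v - 6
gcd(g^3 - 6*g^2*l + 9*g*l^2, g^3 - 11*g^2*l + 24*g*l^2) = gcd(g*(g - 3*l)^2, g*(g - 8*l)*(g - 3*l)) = g^2 - 3*g*l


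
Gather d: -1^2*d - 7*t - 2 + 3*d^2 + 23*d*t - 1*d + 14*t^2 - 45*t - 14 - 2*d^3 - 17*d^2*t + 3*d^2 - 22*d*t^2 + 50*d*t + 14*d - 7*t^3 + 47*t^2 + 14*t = -2*d^3 + d^2*(6 - 17*t) + d*(-22*t^2 + 73*t + 12) - 7*t^3 + 61*t^2 - 38*t - 16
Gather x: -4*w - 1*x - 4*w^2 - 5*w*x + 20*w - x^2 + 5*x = -4*w^2 + 16*w - x^2 + x*(4 - 5*w)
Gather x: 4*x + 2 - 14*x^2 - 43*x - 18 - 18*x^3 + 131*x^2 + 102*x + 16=-18*x^3 + 117*x^2 + 63*x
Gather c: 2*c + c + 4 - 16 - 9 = 3*c - 21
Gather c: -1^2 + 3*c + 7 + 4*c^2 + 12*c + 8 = 4*c^2 + 15*c + 14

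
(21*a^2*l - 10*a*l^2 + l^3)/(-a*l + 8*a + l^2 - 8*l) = l*(-21*a^2 + 10*a*l - l^2)/(a*l - 8*a - l^2 + 8*l)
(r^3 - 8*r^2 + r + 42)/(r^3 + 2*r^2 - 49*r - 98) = (r - 3)/(r + 7)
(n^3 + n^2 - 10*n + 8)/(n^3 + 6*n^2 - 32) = (n - 1)/(n + 4)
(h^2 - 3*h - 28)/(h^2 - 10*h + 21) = (h + 4)/(h - 3)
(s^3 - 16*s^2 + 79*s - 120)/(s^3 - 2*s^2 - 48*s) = (s^2 - 8*s + 15)/(s*(s + 6))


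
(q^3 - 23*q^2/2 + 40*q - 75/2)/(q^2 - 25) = (2*q^2 - 13*q + 15)/(2*(q + 5))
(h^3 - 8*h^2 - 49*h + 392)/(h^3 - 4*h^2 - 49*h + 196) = (h - 8)/(h - 4)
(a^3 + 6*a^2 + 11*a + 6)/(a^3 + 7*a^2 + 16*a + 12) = (a + 1)/(a + 2)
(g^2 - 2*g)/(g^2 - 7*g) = (g - 2)/(g - 7)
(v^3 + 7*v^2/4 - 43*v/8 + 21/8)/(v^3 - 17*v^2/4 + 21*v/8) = (2*v^2 + 5*v - 7)/(v*(2*v - 7))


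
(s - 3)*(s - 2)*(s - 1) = s^3 - 6*s^2 + 11*s - 6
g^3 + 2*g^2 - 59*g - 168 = (g - 8)*(g + 3)*(g + 7)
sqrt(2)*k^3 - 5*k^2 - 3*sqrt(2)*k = k*(k - 3*sqrt(2))*(sqrt(2)*k + 1)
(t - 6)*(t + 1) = t^2 - 5*t - 6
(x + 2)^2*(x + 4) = x^3 + 8*x^2 + 20*x + 16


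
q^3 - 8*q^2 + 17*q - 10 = (q - 5)*(q - 2)*(q - 1)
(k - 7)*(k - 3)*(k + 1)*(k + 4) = k^4 - 5*k^3 - 25*k^2 + 65*k + 84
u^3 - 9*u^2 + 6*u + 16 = (u - 8)*(u - 2)*(u + 1)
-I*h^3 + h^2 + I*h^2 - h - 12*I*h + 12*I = (h - 3*I)*(h + 4*I)*(-I*h + I)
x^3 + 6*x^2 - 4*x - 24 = (x - 2)*(x + 2)*(x + 6)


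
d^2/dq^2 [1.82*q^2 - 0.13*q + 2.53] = 3.64000000000000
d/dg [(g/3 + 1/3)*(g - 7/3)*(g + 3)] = g^2 + 10*g/9 - 19/9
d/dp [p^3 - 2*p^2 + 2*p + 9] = 3*p^2 - 4*p + 2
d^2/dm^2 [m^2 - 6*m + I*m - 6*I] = 2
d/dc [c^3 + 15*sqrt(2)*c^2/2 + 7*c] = 3*c^2 + 15*sqrt(2)*c + 7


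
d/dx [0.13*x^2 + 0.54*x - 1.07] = 0.26*x + 0.54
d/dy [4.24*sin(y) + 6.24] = 4.24*cos(y)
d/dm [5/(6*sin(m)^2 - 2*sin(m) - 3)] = 10*(1 - 6*sin(m))*cos(m)/(2*sin(m) + 3*cos(2*m))^2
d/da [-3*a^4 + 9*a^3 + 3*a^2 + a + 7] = -12*a^3 + 27*a^2 + 6*a + 1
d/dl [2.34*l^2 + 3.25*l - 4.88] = 4.68*l + 3.25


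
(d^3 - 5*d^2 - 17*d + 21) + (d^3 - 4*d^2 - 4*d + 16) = 2*d^3 - 9*d^2 - 21*d + 37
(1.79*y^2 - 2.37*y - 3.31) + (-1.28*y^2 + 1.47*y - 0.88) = 0.51*y^2 - 0.9*y - 4.19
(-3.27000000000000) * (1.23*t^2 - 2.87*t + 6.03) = -4.0221*t^2 + 9.3849*t - 19.7181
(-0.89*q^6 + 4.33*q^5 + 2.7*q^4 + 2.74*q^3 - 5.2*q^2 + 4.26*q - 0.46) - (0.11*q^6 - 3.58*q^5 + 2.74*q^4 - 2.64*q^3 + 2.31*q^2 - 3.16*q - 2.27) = -1.0*q^6 + 7.91*q^5 - 0.04*q^4 + 5.38*q^3 - 7.51*q^2 + 7.42*q + 1.81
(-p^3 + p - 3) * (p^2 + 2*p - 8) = -p^5 - 2*p^4 + 9*p^3 - p^2 - 14*p + 24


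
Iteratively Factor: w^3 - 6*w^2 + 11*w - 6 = (w - 3)*(w^2 - 3*w + 2) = (w - 3)*(w - 1)*(w - 2)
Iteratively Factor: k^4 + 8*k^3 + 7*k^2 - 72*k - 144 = (k - 3)*(k^3 + 11*k^2 + 40*k + 48) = (k - 3)*(k + 4)*(k^2 + 7*k + 12) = (k - 3)*(k + 4)^2*(k + 3)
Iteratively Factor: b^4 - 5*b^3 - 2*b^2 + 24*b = (b)*(b^3 - 5*b^2 - 2*b + 24) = b*(b - 3)*(b^2 - 2*b - 8) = b*(b - 4)*(b - 3)*(b + 2)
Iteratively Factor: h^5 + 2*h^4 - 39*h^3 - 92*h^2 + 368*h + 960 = (h - 4)*(h^4 + 6*h^3 - 15*h^2 - 152*h - 240) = (h - 4)*(h + 4)*(h^3 + 2*h^2 - 23*h - 60) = (h - 5)*(h - 4)*(h + 4)*(h^2 + 7*h + 12) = (h - 5)*(h - 4)*(h + 4)^2*(h + 3)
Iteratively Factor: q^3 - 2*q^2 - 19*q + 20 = (q - 1)*(q^2 - q - 20) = (q - 1)*(q + 4)*(q - 5)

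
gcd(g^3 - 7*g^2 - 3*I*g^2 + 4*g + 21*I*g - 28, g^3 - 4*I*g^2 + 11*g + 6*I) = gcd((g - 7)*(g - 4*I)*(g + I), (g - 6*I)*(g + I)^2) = g + I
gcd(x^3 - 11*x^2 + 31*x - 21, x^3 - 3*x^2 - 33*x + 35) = x^2 - 8*x + 7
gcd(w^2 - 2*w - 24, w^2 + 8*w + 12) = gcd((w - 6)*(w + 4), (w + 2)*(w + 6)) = 1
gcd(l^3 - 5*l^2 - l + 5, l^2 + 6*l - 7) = l - 1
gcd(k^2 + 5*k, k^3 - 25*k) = k^2 + 5*k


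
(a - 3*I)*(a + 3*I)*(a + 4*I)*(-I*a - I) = -I*a^4 + 4*a^3 - I*a^3 + 4*a^2 - 9*I*a^2 + 36*a - 9*I*a + 36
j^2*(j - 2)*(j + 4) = j^4 + 2*j^3 - 8*j^2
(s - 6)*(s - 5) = s^2 - 11*s + 30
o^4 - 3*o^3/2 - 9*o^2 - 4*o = o*(o - 4)*(o + 1/2)*(o + 2)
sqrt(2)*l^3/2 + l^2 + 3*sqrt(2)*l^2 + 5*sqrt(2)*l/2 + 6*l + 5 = (l + 5)*(l + sqrt(2))*(sqrt(2)*l/2 + sqrt(2)/2)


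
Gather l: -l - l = -2*l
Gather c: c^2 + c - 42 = c^2 + c - 42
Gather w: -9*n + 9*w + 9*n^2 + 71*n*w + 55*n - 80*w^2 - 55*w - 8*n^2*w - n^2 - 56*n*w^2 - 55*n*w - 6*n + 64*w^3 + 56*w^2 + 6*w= 8*n^2 + 40*n + 64*w^3 + w^2*(-56*n - 24) + w*(-8*n^2 + 16*n - 40)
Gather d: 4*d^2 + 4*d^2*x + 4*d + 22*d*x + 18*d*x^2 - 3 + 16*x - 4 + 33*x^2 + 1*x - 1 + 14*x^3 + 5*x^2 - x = d^2*(4*x + 4) + d*(18*x^2 + 22*x + 4) + 14*x^3 + 38*x^2 + 16*x - 8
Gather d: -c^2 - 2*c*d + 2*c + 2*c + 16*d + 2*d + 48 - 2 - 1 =-c^2 + 4*c + d*(18 - 2*c) + 45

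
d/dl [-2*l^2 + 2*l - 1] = 2 - 4*l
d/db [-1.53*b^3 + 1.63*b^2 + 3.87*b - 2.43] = -4.59*b^2 + 3.26*b + 3.87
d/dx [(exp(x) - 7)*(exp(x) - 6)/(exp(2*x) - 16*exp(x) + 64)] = (20 - 3*exp(x))*exp(x)/(exp(3*x) - 24*exp(2*x) + 192*exp(x) - 512)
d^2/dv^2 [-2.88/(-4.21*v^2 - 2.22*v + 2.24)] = (-102.090816*v^2 - 53.834112*v + 2.88*(8.42*v + 2.22)*(16.84*v + 4.44) + 54.319104)/(4.21*v^2 + 2.22*v - 2.24)^3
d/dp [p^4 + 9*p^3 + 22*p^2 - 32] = p*(4*p^2 + 27*p + 44)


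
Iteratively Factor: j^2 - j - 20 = (j + 4)*(j - 5)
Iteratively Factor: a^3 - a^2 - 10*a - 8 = (a + 1)*(a^2 - 2*a - 8) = (a + 1)*(a + 2)*(a - 4)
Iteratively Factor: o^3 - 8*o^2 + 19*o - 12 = (o - 4)*(o^2 - 4*o + 3) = (o - 4)*(o - 1)*(o - 3)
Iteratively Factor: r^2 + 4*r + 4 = (r + 2)*(r + 2)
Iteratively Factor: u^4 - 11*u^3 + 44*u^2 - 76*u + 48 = (u - 2)*(u^3 - 9*u^2 + 26*u - 24) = (u - 3)*(u - 2)*(u^2 - 6*u + 8) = (u - 3)*(u - 2)^2*(u - 4)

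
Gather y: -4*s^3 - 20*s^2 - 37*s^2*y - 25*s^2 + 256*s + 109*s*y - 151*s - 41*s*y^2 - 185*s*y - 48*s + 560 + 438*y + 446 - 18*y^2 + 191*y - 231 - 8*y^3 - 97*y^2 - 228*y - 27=-4*s^3 - 45*s^2 + 57*s - 8*y^3 + y^2*(-41*s - 115) + y*(-37*s^2 - 76*s + 401) + 748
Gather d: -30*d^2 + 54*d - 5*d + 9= -30*d^2 + 49*d + 9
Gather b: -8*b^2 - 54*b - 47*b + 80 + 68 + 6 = -8*b^2 - 101*b + 154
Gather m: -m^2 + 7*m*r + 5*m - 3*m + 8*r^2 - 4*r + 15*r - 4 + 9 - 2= -m^2 + m*(7*r + 2) + 8*r^2 + 11*r + 3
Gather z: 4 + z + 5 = z + 9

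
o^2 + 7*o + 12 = (o + 3)*(o + 4)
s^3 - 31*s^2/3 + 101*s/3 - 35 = (s - 5)*(s - 3)*(s - 7/3)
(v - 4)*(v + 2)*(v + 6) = v^3 + 4*v^2 - 20*v - 48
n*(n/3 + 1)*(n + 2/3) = n^3/3 + 11*n^2/9 + 2*n/3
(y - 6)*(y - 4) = y^2 - 10*y + 24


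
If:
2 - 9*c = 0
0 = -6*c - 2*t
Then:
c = 2/9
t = -2/3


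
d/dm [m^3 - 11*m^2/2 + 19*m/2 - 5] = 3*m^2 - 11*m + 19/2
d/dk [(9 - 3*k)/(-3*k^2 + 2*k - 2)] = 3*(-3*k^2 + 18*k - 4)/(9*k^4 - 12*k^3 + 16*k^2 - 8*k + 4)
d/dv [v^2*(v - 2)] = v*(3*v - 4)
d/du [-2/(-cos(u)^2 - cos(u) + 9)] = 2*(2*cos(u) + 1)*sin(u)/(cos(u)^2 + cos(u) - 9)^2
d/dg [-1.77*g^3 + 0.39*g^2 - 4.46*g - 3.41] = -5.31*g^2 + 0.78*g - 4.46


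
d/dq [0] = 0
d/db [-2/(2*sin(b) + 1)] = 4*cos(b)/(2*sin(b) + 1)^2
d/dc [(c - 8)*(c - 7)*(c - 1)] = 3*c^2 - 32*c + 71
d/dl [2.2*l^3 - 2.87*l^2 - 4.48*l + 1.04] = 6.6*l^2 - 5.74*l - 4.48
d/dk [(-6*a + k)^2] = -12*a + 2*k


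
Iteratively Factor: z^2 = (z)*(z)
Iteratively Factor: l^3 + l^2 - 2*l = (l + 2)*(l^2 - l) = l*(l + 2)*(l - 1)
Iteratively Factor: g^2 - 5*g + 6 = (g - 3)*(g - 2)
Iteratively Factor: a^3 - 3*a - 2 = (a - 2)*(a^2 + 2*a + 1) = (a - 2)*(a + 1)*(a + 1)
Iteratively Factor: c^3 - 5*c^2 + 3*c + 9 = (c + 1)*(c^2 - 6*c + 9) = (c - 3)*(c + 1)*(c - 3)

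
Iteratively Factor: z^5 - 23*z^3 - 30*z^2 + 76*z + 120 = (z + 2)*(z^4 - 2*z^3 - 19*z^2 + 8*z + 60) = (z - 5)*(z + 2)*(z^3 + 3*z^2 - 4*z - 12) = (z - 5)*(z + 2)^2*(z^2 + z - 6) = (z - 5)*(z - 2)*(z + 2)^2*(z + 3)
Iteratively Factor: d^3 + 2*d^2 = (d)*(d^2 + 2*d) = d*(d + 2)*(d)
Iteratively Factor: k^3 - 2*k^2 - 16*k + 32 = (k - 2)*(k^2 - 16) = (k - 4)*(k - 2)*(k + 4)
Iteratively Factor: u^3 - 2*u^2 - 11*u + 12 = (u - 4)*(u^2 + 2*u - 3) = (u - 4)*(u + 3)*(u - 1)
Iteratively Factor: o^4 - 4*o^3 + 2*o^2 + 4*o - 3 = (o + 1)*(o^3 - 5*o^2 + 7*o - 3) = (o - 3)*(o + 1)*(o^2 - 2*o + 1) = (o - 3)*(o - 1)*(o + 1)*(o - 1)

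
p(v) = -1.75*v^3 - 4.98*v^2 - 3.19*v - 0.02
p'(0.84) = -15.26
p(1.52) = -22.52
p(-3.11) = 14.37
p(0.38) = -2.05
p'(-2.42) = -9.83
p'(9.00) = -518.08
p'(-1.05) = 1.48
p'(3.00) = -80.32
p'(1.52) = -30.46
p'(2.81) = -72.63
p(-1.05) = -0.14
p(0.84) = -7.25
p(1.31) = -16.68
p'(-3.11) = -22.99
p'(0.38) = -7.73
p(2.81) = -87.14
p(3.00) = -101.66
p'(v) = -5.25*v^2 - 9.96*v - 3.19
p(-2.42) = 3.34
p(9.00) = -1707.86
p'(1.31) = -25.25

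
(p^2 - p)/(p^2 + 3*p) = (p - 1)/(p + 3)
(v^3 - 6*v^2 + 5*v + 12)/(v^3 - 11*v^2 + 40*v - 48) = (v + 1)/(v - 4)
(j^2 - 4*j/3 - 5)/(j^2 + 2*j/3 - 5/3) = (j - 3)/(j - 1)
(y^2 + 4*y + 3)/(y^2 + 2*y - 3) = (y + 1)/(y - 1)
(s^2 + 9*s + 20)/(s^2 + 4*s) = (s + 5)/s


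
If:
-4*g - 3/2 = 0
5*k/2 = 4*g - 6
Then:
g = -3/8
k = -3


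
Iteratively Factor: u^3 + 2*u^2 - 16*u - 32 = (u + 2)*(u^2 - 16) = (u + 2)*(u + 4)*(u - 4)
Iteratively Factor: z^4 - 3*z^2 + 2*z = (z)*(z^3 - 3*z + 2) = z*(z + 2)*(z^2 - 2*z + 1) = z*(z - 1)*(z + 2)*(z - 1)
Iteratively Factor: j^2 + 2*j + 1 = (j + 1)*(j + 1)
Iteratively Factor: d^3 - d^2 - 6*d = (d - 3)*(d^2 + 2*d) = (d - 3)*(d + 2)*(d)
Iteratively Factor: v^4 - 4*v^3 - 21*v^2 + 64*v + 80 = (v - 5)*(v^3 + v^2 - 16*v - 16) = (v - 5)*(v - 4)*(v^2 + 5*v + 4) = (v - 5)*(v - 4)*(v + 4)*(v + 1)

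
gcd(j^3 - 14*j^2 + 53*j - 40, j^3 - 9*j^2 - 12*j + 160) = j^2 - 13*j + 40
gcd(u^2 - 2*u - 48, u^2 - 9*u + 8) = u - 8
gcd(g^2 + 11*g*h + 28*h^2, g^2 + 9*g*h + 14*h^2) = g + 7*h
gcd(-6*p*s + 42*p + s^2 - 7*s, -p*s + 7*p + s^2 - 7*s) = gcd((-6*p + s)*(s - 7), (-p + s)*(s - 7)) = s - 7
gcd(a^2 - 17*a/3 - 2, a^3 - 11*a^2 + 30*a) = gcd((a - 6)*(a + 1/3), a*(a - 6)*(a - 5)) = a - 6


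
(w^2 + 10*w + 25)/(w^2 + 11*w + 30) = (w + 5)/(w + 6)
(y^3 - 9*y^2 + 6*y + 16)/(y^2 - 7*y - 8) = y - 2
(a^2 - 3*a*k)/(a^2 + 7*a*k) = (a - 3*k)/(a + 7*k)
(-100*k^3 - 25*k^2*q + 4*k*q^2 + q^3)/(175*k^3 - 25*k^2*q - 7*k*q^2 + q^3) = (4*k + q)/(-7*k + q)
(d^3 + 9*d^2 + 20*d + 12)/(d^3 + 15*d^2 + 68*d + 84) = (d + 1)/(d + 7)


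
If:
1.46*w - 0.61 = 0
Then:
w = 0.42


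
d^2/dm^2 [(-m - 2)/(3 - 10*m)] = 460/(10*m - 3)^3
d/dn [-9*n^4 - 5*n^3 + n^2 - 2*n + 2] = -36*n^3 - 15*n^2 + 2*n - 2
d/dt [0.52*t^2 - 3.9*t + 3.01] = 1.04*t - 3.9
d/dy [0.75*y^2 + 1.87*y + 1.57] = 1.5*y + 1.87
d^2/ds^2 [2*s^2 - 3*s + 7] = 4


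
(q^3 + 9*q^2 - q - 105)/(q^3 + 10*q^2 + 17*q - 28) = (q^2 + 2*q - 15)/(q^2 + 3*q - 4)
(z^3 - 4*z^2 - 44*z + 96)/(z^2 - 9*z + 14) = (z^2 - 2*z - 48)/(z - 7)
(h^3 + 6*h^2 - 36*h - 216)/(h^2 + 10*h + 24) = (h^2 - 36)/(h + 4)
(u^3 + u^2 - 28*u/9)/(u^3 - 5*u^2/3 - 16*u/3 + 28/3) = u*(3*u - 4)/(3*(u^2 - 4*u + 4))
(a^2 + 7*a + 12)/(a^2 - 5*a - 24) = (a + 4)/(a - 8)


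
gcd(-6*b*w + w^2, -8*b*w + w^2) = w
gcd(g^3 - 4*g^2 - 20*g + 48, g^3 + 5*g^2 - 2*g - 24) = g^2 + 2*g - 8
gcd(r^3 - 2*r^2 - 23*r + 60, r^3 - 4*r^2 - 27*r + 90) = r^2 + 2*r - 15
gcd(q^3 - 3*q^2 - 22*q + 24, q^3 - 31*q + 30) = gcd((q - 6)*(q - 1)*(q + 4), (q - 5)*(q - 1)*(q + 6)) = q - 1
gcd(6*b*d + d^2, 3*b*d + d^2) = d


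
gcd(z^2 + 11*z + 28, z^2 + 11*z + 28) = z^2 + 11*z + 28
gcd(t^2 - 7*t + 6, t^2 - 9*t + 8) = t - 1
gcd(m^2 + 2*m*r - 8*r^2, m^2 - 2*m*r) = -m + 2*r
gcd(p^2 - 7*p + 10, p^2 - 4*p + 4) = p - 2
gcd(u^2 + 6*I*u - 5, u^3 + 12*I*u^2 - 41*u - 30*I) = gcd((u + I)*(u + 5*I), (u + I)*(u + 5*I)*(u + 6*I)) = u^2 + 6*I*u - 5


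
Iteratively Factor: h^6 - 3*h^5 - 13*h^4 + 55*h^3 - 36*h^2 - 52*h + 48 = (h - 3)*(h^5 - 13*h^3 + 16*h^2 + 12*h - 16) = (h - 3)*(h - 2)*(h^4 + 2*h^3 - 9*h^2 - 2*h + 8) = (h - 3)*(h - 2)^2*(h^3 + 4*h^2 - h - 4) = (h - 3)*(h - 2)^2*(h + 1)*(h^2 + 3*h - 4) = (h - 3)*(h - 2)^2*(h - 1)*(h + 1)*(h + 4)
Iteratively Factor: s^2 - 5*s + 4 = (s - 1)*(s - 4)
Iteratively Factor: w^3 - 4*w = (w + 2)*(w^2 - 2*w) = w*(w + 2)*(w - 2)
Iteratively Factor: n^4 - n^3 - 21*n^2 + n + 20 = (n - 1)*(n^3 - 21*n - 20) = (n - 1)*(n + 1)*(n^2 - n - 20) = (n - 1)*(n + 1)*(n + 4)*(n - 5)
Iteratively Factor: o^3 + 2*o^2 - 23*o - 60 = (o + 3)*(o^2 - o - 20) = (o - 5)*(o + 3)*(o + 4)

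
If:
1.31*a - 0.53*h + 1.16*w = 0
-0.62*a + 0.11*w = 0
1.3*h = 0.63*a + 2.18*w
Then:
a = 0.00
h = 0.00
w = 0.00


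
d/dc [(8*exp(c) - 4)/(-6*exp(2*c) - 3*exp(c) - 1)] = (48*exp(2*c) - 48*exp(c) - 20)*exp(c)/(36*exp(4*c) + 36*exp(3*c) + 21*exp(2*c) + 6*exp(c) + 1)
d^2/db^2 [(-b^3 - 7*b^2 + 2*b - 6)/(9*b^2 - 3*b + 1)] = 2*(-27*b^3 - 1260*b^2 + 429*b - 1)/(729*b^6 - 729*b^5 + 486*b^4 - 189*b^3 + 54*b^2 - 9*b + 1)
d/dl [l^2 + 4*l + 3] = 2*l + 4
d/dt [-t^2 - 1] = -2*t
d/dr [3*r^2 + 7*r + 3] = 6*r + 7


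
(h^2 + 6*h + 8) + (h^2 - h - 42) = 2*h^2 + 5*h - 34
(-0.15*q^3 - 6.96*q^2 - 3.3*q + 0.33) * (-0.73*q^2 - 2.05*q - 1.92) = 0.1095*q^5 + 5.3883*q^4 + 16.965*q^3 + 19.8873*q^2 + 5.6595*q - 0.6336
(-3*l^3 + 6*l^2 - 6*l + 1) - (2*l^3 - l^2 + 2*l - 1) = -5*l^3 + 7*l^2 - 8*l + 2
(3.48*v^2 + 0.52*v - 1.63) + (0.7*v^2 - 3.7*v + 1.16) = 4.18*v^2 - 3.18*v - 0.47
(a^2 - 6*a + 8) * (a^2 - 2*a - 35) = a^4 - 8*a^3 - 15*a^2 + 194*a - 280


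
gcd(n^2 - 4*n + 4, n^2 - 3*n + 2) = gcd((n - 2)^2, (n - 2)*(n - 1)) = n - 2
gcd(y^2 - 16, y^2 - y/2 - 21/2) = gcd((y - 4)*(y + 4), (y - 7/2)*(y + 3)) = 1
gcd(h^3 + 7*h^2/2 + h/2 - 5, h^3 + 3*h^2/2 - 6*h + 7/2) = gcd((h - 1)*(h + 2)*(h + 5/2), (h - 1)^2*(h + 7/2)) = h - 1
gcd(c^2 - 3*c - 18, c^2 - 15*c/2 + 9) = c - 6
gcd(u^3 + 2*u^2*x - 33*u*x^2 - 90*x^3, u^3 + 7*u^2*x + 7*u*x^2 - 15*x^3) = u^2 + 8*u*x + 15*x^2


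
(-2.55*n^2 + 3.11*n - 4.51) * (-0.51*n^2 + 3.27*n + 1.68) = 1.3005*n^4 - 9.9246*n^3 + 8.1858*n^2 - 9.5229*n - 7.5768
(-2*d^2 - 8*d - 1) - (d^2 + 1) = -3*d^2 - 8*d - 2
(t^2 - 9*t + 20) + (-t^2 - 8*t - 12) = 8 - 17*t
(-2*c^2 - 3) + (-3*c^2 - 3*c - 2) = -5*c^2 - 3*c - 5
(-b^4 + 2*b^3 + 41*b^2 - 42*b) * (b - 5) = -b^5 + 7*b^4 + 31*b^3 - 247*b^2 + 210*b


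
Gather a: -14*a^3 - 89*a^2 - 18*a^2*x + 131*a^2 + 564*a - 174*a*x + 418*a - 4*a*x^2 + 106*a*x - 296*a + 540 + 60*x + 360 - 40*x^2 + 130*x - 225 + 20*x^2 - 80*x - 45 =-14*a^3 + a^2*(42 - 18*x) + a*(-4*x^2 - 68*x + 686) - 20*x^2 + 110*x + 630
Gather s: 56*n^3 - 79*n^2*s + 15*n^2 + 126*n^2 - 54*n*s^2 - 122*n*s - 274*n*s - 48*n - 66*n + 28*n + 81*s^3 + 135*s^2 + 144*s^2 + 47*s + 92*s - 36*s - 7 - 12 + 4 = 56*n^3 + 141*n^2 - 86*n + 81*s^3 + s^2*(279 - 54*n) + s*(-79*n^2 - 396*n + 103) - 15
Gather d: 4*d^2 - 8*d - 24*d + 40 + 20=4*d^2 - 32*d + 60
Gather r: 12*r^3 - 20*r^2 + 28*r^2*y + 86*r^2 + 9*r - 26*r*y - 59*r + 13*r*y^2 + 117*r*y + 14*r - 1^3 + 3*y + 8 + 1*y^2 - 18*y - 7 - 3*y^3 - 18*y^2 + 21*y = 12*r^3 + r^2*(28*y + 66) + r*(13*y^2 + 91*y - 36) - 3*y^3 - 17*y^2 + 6*y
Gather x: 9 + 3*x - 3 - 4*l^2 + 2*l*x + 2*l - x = -4*l^2 + 2*l + x*(2*l + 2) + 6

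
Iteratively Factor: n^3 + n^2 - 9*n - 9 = (n + 3)*(n^2 - 2*n - 3) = (n + 1)*(n + 3)*(n - 3)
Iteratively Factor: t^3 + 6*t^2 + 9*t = (t + 3)*(t^2 + 3*t) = (t + 3)^2*(t)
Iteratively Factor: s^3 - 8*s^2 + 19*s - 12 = (s - 3)*(s^2 - 5*s + 4) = (s - 4)*(s - 3)*(s - 1)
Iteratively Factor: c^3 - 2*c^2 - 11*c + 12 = (c - 1)*(c^2 - c - 12) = (c - 1)*(c + 3)*(c - 4)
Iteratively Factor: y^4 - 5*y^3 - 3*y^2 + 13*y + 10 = (y + 1)*(y^3 - 6*y^2 + 3*y + 10) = (y - 2)*(y + 1)*(y^2 - 4*y - 5) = (y - 5)*(y - 2)*(y + 1)*(y + 1)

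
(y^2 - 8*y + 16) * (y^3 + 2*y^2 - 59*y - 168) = y^5 - 6*y^4 - 59*y^3 + 336*y^2 + 400*y - 2688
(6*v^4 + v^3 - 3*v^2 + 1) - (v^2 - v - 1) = 6*v^4 + v^3 - 4*v^2 + v + 2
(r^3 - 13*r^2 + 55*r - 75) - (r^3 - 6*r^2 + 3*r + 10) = -7*r^2 + 52*r - 85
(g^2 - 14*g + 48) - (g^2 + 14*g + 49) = -28*g - 1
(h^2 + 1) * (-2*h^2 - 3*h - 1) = -2*h^4 - 3*h^3 - 3*h^2 - 3*h - 1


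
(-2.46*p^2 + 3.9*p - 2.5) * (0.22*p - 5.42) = -0.5412*p^3 + 14.1912*p^2 - 21.688*p + 13.55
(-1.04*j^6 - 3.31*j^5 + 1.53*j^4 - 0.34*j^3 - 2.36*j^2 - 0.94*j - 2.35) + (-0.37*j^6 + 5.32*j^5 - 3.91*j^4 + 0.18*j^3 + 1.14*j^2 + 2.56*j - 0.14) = -1.41*j^6 + 2.01*j^5 - 2.38*j^4 - 0.16*j^3 - 1.22*j^2 + 1.62*j - 2.49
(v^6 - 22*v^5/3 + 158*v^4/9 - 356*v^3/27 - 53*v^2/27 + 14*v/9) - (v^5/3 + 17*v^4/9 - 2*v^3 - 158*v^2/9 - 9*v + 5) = v^6 - 23*v^5/3 + 47*v^4/3 - 302*v^3/27 + 421*v^2/27 + 95*v/9 - 5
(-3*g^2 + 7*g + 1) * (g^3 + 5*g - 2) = -3*g^5 + 7*g^4 - 14*g^3 + 41*g^2 - 9*g - 2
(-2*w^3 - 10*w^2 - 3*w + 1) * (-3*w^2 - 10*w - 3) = 6*w^5 + 50*w^4 + 115*w^3 + 57*w^2 - w - 3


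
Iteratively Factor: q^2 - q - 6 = (q + 2)*(q - 3)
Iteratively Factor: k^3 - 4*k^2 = (k)*(k^2 - 4*k) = k*(k - 4)*(k)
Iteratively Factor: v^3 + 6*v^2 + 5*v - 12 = (v + 3)*(v^2 + 3*v - 4) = (v + 3)*(v + 4)*(v - 1)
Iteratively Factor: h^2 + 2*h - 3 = (h - 1)*(h + 3)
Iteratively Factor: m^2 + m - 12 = (m + 4)*(m - 3)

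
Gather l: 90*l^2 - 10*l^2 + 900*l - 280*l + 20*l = 80*l^2 + 640*l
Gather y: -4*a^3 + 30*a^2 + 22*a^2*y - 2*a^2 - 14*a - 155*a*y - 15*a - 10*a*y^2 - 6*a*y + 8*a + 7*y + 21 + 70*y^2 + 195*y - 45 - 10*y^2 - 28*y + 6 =-4*a^3 + 28*a^2 - 21*a + y^2*(60 - 10*a) + y*(22*a^2 - 161*a + 174) - 18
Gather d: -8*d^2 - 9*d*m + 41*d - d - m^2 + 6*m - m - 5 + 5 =-8*d^2 + d*(40 - 9*m) - m^2 + 5*m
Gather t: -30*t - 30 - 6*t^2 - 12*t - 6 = -6*t^2 - 42*t - 36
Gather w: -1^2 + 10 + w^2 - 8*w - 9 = w^2 - 8*w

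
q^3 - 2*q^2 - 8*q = q*(q - 4)*(q + 2)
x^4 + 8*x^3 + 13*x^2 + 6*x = x*(x + 1)^2*(x + 6)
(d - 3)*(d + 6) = d^2 + 3*d - 18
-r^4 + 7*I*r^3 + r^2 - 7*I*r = r*(r - 7*I)*(I*r - I)*(I*r + I)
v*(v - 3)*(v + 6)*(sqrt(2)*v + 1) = sqrt(2)*v^4 + v^3 + 3*sqrt(2)*v^3 - 18*sqrt(2)*v^2 + 3*v^2 - 18*v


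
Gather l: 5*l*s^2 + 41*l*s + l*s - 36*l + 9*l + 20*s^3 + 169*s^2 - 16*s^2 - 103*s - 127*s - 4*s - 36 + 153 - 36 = l*(5*s^2 + 42*s - 27) + 20*s^3 + 153*s^2 - 234*s + 81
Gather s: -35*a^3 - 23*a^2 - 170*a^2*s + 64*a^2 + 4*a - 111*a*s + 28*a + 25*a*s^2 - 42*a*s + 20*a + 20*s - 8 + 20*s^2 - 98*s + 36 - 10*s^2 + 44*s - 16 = -35*a^3 + 41*a^2 + 52*a + s^2*(25*a + 10) + s*(-170*a^2 - 153*a - 34) + 12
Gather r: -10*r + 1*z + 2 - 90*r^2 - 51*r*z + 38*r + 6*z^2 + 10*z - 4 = -90*r^2 + r*(28 - 51*z) + 6*z^2 + 11*z - 2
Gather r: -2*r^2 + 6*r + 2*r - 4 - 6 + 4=-2*r^2 + 8*r - 6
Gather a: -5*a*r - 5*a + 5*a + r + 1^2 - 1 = -5*a*r + r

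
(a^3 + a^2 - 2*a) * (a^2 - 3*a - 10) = a^5 - 2*a^4 - 15*a^3 - 4*a^2 + 20*a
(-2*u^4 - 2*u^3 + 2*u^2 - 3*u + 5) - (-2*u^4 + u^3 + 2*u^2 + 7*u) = -3*u^3 - 10*u + 5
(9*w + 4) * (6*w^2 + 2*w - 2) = 54*w^3 + 42*w^2 - 10*w - 8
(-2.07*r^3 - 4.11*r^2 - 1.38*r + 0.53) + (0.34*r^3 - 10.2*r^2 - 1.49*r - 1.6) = -1.73*r^3 - 14.31*r^2 - 2.87*r - 1.07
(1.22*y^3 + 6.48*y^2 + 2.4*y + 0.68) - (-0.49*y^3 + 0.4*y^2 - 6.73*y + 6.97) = 1.71*y^3 + 6.08*y^2 + 9.13*y - 6.29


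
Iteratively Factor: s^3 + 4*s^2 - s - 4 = (s + 4)*(s^2 - 1) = (s + 1)*(s + 4)*(s - 1)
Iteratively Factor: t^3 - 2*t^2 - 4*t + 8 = (t + 2)*(t^2 - 4*t + 4) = (t - 2)*(t + 2)*(t - 2)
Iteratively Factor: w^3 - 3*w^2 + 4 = (w + 1)*(w^2 - 4*w + 4) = (w - 2)*(w + 1)*(w - 2)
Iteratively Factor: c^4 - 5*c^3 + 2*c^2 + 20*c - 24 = (c + 2)*(c^3 - 7*c^2 + 16*c - 12) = (c - 3)*(c + 2)*(c^2 - 4*c + 4) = (c - 3)*(c - 2)*(c + 2)*(c - 2)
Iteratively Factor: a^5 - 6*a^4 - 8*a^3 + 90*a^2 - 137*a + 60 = (a - 1)*(a^4 - 5*a^3 - 13*a^2 + 77*a - 60) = (a - 3)*(a - 1)*(a^3 - 2*a^2 - 19*a + 20) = (a - 3)*(a - 1)*(a + 4)*(a^2 - 6*a + 5) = (a - 5)*(a - 3)*(a - 1)*(a + 4)*(a - 1)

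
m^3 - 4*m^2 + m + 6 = (m - 3)*(m - 2)*(m + 1)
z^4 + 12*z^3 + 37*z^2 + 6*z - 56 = (z - 1)*(z + 2)*(z + 4)*(z + 7)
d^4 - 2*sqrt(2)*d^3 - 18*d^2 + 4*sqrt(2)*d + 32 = (d - 4*sqrt(2))*(d - sqrt(2))*(d + sqrt(2))*(d + 2*sqrt(2))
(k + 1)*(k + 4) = k^2 + 5*k + 4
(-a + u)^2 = a^2 - 2*a*u + u^2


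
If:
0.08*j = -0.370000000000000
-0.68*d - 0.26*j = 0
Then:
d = 1.77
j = -4.62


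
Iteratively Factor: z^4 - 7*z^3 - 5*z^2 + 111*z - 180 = (z - 3)*(z^3 - 4*z^2 - 17*z + 60) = (z - 5)*(z - 3)*(z^2 + z - 12) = (z - 5)*(z - 3)*(z + 4)*(z - 3)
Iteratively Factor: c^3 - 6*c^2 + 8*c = (c - 2)*(c^2 - 4*c) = (c - 4)*(c - 2)*(c)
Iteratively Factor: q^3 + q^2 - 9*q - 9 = (q + 3)*(q^2 - 2*q - 3) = (q + 1)*(q + 3)*(q - 3)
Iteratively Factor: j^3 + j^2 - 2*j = (j)*(j^2 + j - 2) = j*(j + 2)*(j - 1)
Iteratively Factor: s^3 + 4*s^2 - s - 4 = (s + 4)*(s^2 - 1) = (s + 1)*(s + 4)*(s - 1)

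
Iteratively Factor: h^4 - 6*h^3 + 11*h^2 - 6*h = (h)*(h^3 - 6*h^2 + 11*h - 6) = h*(h - 3)*(h^2 - 3*h + 2) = h*(h - 3)*(h - 1)*(h - 2)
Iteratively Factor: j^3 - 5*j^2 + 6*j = (j - 3)*(j^2 - 2*j) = j*(j - 3)*(j - 2)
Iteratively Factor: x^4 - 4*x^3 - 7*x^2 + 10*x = (x - 1)*(x^3 - 3*x^2 - 10*x) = (x - 1)*(x + 2)*(x^2 - 5*x) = (x - 5)*(x - 1)*(x + 2)*(x)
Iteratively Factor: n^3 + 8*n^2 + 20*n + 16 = (n + 2)*(n^2 + 6*n + 8) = (n + 2)*(n + 4)*(n + 2)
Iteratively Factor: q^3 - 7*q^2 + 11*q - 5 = (q - 5)*(q^2 - 2*q + 1) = (q - 5)*(q - 1)*(q - 1)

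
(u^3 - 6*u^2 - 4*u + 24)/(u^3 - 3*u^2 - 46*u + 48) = (u^3 - 6*u^2 - 4*u + 24)/(u^3 - 3*u^2 - 46*u + 48)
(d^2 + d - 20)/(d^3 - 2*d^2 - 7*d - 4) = (d + 5)/(d^2 + 2*d + 1)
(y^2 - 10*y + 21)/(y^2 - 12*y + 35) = (y - 3)/(y - 5)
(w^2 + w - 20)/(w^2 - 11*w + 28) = (w + 5)/(w - 7)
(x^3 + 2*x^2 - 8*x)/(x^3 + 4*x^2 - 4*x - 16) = x/(x + 2)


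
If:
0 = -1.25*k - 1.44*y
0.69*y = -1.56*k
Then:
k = 0.00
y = 0.00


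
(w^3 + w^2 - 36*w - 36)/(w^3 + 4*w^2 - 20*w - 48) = (w^2 - 5*w - 6)/(w^2 - 2*w - 8)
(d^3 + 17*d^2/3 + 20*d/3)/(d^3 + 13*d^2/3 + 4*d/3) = (3*d + 5)/(3*d + 1)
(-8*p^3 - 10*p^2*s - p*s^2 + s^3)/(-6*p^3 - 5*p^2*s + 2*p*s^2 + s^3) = (8*p^2 + 2*p*s - s^2)/(6*p^2 - p*s - s^2)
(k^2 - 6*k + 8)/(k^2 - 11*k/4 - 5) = 4*(k - 2)/(4*k + 5)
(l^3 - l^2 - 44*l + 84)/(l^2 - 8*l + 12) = l + 7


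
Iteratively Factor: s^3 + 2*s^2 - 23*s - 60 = (s + 4)*(s^2 - 2*s - 15) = (s - 5)*(s + 4)*(s + 3)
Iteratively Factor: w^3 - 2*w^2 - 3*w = (w + 1)*(w^2 - 3*w) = (w - 3)*(w + 1)*(w)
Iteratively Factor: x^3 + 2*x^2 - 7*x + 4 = (x - 1)*(x^2 + 3*x - 4) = (x - 1)^2*(x + 4)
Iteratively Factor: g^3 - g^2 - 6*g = (g + 2)*(g^2 - 3*g) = (g - 3)*(g + 2)*(g)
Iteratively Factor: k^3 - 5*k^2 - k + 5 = (k - 5)*(k^2 - 1) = (k - 5)*(k - 1)*(k + 1)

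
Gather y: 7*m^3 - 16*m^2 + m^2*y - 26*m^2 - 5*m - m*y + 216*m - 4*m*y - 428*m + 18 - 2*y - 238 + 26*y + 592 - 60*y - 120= 7*m^3 - 42*m^2 - 217*m + y*(m^2 - 5*m - 36) + 252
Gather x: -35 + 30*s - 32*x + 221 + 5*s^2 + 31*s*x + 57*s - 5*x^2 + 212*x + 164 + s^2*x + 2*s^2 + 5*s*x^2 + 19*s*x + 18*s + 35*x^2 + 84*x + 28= 7*s^2 + 105*s + x^2*(5*s + 30) + x*(s^2 + 50*s + 264) + 378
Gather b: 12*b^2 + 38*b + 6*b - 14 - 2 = 12*b^2 + 44*b - 16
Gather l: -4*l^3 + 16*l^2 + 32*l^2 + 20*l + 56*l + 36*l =-4*l^3 + 48*l^2 + 112*l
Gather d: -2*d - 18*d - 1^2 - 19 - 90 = -20*d - 110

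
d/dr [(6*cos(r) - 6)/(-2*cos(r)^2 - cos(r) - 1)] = 12*(sin(r)^2 + 2*cos(r))*sin(r)/(cos(r) + cos(2*r) + 2)^2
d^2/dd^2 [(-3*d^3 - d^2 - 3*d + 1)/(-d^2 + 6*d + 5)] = 4*(66*d^3 + 141*d^2 + 144*d - 53)/(d^6 - 18*d^5 + 93*d^4 - 36*d^3 - 465*d^2 - 450*d - 125)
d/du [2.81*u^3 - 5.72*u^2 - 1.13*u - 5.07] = 8.43*u^2 - 11.44*u - 1.13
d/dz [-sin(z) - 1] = -cos(z)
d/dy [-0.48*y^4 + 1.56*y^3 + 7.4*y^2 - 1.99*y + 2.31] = -1.92*y^3 + 4.68*y^2 + 14.8*y - 1.99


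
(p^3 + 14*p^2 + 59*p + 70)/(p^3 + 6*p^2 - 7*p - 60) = (p^2 + 9*p + 14)/(p^2 + p - 12)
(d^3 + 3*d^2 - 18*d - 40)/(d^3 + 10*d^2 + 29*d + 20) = (d^2 - 2*d - 8)/(d^2 + 5*d + 4)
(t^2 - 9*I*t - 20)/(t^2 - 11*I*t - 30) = (t - 4*I)/(t - 6*I)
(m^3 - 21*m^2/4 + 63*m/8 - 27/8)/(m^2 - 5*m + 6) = (8*m^2 - 18*m + 9)/(8*(m - 2))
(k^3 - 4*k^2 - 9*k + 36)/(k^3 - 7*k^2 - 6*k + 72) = (k - 3)/(k - 6)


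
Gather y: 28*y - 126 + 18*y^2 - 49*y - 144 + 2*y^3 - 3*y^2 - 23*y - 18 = 2*y^3 + 15*y^2 - 44*y - 288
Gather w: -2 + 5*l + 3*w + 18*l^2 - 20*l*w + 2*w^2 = 18*l^2 + 5*l + 2*w^2 + w*(3 - 20*l) - 2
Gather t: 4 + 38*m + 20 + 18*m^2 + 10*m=18*m^2 + 48*m + 24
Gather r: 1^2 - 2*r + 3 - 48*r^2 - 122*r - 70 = -48*r^2 - 124*r - 66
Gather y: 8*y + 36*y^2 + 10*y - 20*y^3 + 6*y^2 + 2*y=-20*y^3 + 42*y^2 + 20*y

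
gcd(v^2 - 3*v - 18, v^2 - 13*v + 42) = v - 6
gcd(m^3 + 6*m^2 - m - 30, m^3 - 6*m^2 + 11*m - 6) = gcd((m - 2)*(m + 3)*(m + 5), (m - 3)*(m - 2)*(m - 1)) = m - 2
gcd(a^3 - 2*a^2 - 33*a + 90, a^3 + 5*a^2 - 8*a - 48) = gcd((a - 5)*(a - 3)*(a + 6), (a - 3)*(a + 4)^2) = a - 3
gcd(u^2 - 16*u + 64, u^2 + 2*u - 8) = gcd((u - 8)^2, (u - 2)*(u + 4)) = 1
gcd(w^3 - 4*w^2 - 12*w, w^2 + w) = w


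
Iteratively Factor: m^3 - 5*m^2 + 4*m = (m - 1)*(m^2 - 4*m) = (m - 4)*(m - 1)*(m)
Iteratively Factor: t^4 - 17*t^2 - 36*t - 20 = (t + 2)*(t^3 - 2*t^2 - 13*t - 10) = (t + 2)^2*(t^2 - 4*t - 5) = (t + 1)*(t + 2)^2*(t - 5)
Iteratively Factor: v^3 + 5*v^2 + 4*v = (v + 4)*(v^2 + v) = v*(v + 4)*(v + 1)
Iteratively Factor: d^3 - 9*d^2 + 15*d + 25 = (d + 1)*(d^2 - 10*d + 25) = (d - 5)*(d + 1)*(d - 5)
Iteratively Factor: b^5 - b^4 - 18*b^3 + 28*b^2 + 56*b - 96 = (b - 2)*(b^4 + b^3 - 16*b^2 - 4*b + 48) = (b - 3)*(b - 2)*(b^3 + 4*b^2 - 4*b - 16) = (b - 3)*(b - 2)*(b + 4)*(b^2 - 4) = (b - 3)*(b - 2)*(b + 2)*(b + 4)*(b - 2)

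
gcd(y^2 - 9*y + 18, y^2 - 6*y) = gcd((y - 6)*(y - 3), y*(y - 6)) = y - 6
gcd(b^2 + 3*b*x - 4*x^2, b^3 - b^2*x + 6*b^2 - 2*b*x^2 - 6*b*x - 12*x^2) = 1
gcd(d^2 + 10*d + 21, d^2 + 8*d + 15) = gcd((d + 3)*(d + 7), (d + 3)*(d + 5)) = d + 3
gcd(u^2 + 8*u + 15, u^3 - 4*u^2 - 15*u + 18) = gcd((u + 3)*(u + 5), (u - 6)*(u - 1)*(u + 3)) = u + 3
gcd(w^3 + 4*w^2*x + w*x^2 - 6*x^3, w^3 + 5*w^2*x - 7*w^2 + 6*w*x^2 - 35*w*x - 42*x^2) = w^2 + 5*w*x + 6*x^2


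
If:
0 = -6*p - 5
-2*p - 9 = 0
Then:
No Solution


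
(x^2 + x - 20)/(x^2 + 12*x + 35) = (x - 4)/(x + 7)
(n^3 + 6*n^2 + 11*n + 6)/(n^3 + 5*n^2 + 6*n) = (n + 1)/n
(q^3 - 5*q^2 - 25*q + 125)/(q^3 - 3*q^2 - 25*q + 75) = (q - 5)/(q - 3)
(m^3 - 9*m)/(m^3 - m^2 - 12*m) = (m - 3)/(m - 4)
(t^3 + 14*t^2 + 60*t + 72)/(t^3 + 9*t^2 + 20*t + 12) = (t + 6)/(t + 1)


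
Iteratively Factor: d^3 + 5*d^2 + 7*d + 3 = (d + 3)*(d^2 + 2*d + 1) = (d + 1)*(d + 3)*(d + 1)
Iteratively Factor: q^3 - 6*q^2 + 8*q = (q - 4)*(q^2 - 2*q) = q*(q - 4)*(q - 2)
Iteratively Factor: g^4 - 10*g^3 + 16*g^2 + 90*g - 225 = (g - 5)*(g^3 - 5*g^2 - 9*g + 45) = (g - 5)*(g - 3)*(g^2 - 2*g - 15) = (g - 5)*(g - 3)*(g + 3)*(g - 5)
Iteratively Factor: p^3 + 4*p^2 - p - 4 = (p - 1)*(p^2 + 5*p + 4) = (p - 1)*(p + 4)*(p + 1)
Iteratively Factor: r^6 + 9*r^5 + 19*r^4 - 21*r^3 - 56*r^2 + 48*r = (r + 3)*(r^5 + 6*r^4 + r^3 - 24*r^2 + 16*r) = (r + 3)*(r + 4)*(r^4 + 2*r^3 - 7*r^2 + 4*r) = (r - 1)*(r + 3)*(r + 4)*(r^3 + 3*r^2 - 4*r) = r*(r - 1)*(r + 3)*(r + 4)*(r^2 + 3*r - 4) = r*(r - 1)*(r + 3)*(r + 4)^2*(r - 1)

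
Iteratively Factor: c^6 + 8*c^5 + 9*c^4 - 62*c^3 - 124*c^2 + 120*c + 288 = (c - 2)*(c^5 + 10*c^4 + 29*c^3 - 4*c^2 - 132*c - 144) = (c - 2)*(c + 3)*(c^4 + 7*c^3 + 8*c^2 - 28*c - 48) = (c - 2)^2*(c + 3)*(c^3 + 9*c^2 + 26*c + 24) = (c - 2)^2*(c + 2)*(c + 3)*(c^2 + 7*c + 12) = (c - 2)^2*(c + 2)*(c + 3)*(c + 4)*(c + 3)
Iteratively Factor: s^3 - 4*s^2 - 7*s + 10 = (s - 5)*(s^2 + s - 2) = (s - 5)*(s + 2)*(s - 1)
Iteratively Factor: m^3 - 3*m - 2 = (m + 1)*(m^2 - m - 2) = (m - 2)*(m + 1)*(m + 1)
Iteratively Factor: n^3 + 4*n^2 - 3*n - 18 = (n + 3)*(n^2 + n - 6) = (n + 3)^2*(n - 2)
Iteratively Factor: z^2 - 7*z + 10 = (z - 5)*(z - 2)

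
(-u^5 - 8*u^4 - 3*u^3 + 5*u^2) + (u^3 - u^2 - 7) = -u^5 - 8*u^4 - 2*u^3 + 4*u^2 - 7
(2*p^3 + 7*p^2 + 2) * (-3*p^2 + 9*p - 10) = -6*p^5 - 3*p^4 + 43*p^3 - 76*p^2 + 18*p - 20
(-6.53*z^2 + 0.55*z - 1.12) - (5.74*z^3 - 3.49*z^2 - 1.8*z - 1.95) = -5.74*z^3 - 3.04*z^2 + 2.35*z + 0.83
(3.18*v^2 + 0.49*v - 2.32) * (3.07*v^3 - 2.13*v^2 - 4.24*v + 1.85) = 9.7626*v^5 - 5.2691*v^4 - 21.6493*v^3 + 8.747*v^2 + 10.7433*v - 4.292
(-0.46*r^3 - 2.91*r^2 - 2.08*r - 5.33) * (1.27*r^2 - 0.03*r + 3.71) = -0.5842*r^5 - 3.6819*r^4 - 4.2609*r^3 - 17.5028*r^2 - 7.5569*r - 19.7743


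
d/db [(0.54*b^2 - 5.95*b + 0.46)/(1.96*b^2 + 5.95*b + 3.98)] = (14.875*b^2 + 2.4952*b - 26.418)/(3.8416*b^4 + 23.324*b^3 + 51.0041*b^2 + 47.362*b + 15.8404)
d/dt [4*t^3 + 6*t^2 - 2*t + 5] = 12*t^2 + 12*t - 2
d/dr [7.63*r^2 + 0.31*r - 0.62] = 15.26*r + 0.31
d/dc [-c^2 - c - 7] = -2*c - 1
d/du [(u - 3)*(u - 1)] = 2*u - 4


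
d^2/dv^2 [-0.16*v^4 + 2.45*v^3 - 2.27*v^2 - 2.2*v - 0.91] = -1.92*v^2 + 14.7*v - 4.54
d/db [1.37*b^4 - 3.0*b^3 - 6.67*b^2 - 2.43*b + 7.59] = 5.48*b^3 - 9.0*b^2 - 13.34*b - 2.43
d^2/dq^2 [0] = 0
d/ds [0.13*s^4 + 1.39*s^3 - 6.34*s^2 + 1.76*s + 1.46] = 0.52*s^3 + 4.17*s^2 - 12.68*s + 1.76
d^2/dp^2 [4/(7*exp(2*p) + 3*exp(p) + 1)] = 4*(2*(14*exp(p) + 3)^2*exp(p) - (28*exp(p) + 3)*(7*exp(2*p) + 3*exp(p) + 1))*exp(p)/(7*exp(2*p) + 3*exp(p) + 1)^3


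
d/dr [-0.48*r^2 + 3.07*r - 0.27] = 3.07 - 0.96*r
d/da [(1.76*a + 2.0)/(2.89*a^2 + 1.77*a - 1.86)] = (5.0864*a^2 + 3.1152*a - (1.76*a + 2.0)*(5.78*a + 1.77) - 3.2736)/(2.89*a^2 + 1.77*a - 1.86)^2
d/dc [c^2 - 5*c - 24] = 2*c - 5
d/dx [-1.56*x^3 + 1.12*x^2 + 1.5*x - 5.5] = -4.68*x^2 + 2.24*x + 1.5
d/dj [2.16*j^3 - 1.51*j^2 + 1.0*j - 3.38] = 6.48*j^2 - 3.02*j + 1.0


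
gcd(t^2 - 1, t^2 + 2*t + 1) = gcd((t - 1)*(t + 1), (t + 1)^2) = t + 1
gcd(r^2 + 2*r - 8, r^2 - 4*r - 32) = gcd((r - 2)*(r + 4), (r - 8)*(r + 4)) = r + 4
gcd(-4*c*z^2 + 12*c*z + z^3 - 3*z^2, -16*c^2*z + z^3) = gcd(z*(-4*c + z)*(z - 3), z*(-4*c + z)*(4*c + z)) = -4*c*z + z^2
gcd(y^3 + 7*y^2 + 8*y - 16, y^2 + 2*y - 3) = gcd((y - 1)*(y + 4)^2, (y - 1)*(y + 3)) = y - 1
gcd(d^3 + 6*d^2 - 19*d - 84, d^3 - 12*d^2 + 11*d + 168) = d + 3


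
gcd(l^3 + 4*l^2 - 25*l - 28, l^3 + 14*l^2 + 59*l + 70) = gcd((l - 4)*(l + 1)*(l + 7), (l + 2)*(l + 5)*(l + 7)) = l + 7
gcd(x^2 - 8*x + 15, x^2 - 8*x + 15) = x^2 - 8*x + 15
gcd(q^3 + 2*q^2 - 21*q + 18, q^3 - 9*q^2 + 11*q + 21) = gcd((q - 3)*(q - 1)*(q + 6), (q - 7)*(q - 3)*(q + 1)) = q - 3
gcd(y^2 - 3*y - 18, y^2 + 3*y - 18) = 1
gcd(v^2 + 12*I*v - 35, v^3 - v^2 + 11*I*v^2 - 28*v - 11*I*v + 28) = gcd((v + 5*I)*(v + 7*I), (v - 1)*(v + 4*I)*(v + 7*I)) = v + 7*I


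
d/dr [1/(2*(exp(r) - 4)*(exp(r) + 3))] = (1/2 - exp(r))*exp(r)/(exp(4*r) - 2*exp(3*r) - 23*exp(2*r) + 24*exp(r) + 144)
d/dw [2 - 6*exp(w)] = -6*exp(w)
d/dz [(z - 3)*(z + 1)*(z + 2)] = 3*z^2 - 7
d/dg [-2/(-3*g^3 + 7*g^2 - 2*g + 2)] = 2*(-9*g^2 + 14*g - 2)/(3*g^3 - 7*g^2 + 2*g - 2)^2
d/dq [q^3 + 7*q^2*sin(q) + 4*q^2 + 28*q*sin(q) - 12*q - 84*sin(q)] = 7*q^2*cos(q) + 3*q^2 + 14*q*sin(q) + 28*q*cos(q) + 8*q + 28*sin(q) - 84*cos(q) - 12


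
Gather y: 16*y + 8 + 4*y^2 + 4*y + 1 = 4*y^2 + 20*y + 9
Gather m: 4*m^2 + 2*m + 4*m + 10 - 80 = 4*m^2 + 6*m - 70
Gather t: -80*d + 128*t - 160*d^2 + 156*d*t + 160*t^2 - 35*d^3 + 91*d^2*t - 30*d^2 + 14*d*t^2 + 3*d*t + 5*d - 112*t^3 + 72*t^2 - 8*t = -35*d^3 - 190*d^2 - 75*d - 112*t^3 + t^2*(14*d + 232) + t*(91*d^2 + 159*d + 120)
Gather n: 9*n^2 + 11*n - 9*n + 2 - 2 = 9*n^2 + 2*n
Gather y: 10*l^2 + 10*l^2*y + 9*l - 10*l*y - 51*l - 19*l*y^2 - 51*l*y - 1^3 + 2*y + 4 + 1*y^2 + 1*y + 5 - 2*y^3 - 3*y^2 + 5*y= 10*l^2 - 42*l - 2*y^3 + y^2*(-19*l - 2) + y*(10*l^2 - 61*l + 8) + 8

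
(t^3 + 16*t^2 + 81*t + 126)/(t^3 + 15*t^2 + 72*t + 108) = (t + 7)/(t + 6)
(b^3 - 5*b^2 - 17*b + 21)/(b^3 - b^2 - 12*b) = (b^2 - 8*b + 7)/(b*(b - 4))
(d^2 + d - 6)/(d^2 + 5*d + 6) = (d - 2)/(d + 2)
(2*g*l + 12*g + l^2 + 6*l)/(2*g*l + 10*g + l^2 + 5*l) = (l + 6)/(l + 5)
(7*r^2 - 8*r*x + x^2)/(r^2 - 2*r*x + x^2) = (-7*r + x)/(-r + x)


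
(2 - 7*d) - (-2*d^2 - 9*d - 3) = 2*d^2 + 2*d + 5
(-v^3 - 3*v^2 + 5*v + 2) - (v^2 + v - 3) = -v^3 - 4*v^2 + 4*v + 5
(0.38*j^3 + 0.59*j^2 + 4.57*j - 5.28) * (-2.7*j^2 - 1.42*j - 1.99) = -1.026*j^5 - 2.1326*j^4 - 13.933*j^3 + 6.5925*j^2 - 1.5967*j + 10.5072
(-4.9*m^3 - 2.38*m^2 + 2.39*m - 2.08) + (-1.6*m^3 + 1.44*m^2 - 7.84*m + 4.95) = -6.5*m^3 - 0.94*m^2 - 5.45*m + 2.87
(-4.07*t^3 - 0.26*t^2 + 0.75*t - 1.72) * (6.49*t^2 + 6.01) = -26.4143*t^5 - 1.6874*t^4 - 19.5932*t^3 - 12.7254*t^2 + 4.5075*t - 10.3372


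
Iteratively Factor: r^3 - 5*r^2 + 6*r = (r - 2)*(r^2 - 3*r) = (r - 3)*(r - 2)*(r)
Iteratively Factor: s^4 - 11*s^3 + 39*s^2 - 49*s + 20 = (s - 4)*(s^3 - 7*s^2 + 11*s - 5) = (s - 4)*(s - 1)*(s^2 - 6*s + 5) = (s - 4)*(s - 1)^2*(s - 5)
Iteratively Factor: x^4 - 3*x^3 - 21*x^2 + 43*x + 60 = (x + 4)*(x^3 - 7*x^2 + 7*x + 15) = (x + 1)*(x + 4)*(x^2 - 8*x + 15) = (x - 5)*(x + 1)*(x + 4)*(x - 3)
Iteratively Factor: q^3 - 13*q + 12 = (q - 1)*(q^2 + q - 12) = (q - 1)*(q + 4)*(q - 3)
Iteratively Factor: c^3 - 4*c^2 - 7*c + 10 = (c - 1)*(c^2 - 3*c - 10) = (c - 5)*(c - 1)*(c + 2)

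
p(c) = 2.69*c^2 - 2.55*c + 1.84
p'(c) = 5.38*c - 2.55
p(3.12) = 20.07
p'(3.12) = 14.24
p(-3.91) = 52.94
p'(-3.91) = -23.59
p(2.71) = 14.69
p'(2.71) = 12.03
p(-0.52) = 3.89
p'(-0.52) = -5.35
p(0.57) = 1.26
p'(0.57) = 0.52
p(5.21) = 61.57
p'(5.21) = 25.48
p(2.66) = 14.09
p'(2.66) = 11.76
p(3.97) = 34.11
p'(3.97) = 18.81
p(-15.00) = 645.34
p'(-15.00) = -83.25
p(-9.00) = 242.68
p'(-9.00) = -50.97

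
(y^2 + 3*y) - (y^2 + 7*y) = -4*y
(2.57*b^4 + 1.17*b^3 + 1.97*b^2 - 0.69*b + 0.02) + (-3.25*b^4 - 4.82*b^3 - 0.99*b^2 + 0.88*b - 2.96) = -0.68*b^4 - 3.65*b^3 + 0.98*b^2 + 0.19*b - 2.94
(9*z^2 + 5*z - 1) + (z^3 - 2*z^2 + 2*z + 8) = z^3 + 7*z^2 + 7*z + 7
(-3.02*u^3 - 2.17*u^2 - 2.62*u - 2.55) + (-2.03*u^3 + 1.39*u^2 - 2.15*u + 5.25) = -5.05*u^3 - 0.78*u^2 - 4.77*u + 2.7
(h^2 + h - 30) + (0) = h^2 + h - 30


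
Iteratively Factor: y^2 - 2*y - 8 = (y - 4)*(y + 2)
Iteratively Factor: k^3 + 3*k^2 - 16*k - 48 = (k - 4)*(k^2 + 7*k + 12) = (k - 4)*(k + 3)*(k + 4)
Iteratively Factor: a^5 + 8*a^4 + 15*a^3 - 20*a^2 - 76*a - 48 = (a - 2)*(a^4 + 10*a^3 + 35*a^2 + 50*a + 24) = (a - 2)*(a + 1)*(a^3 + 9*a^2 + 26*a + 24) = (a - 2)*(a + 1)*(a + 2)*(a^2 + 7*a + 12) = (a - 2)*(a + 1)*(a + 2)*(a + 3)*(a + 4)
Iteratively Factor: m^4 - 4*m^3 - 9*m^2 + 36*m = (m)*(m^3 - 4*m^2 - 9*m + 36) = m*(m - 4)*(m^2 - 9) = m*(m - 4)*(m + 3)*(m - 3)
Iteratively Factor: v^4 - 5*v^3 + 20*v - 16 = (v - 1)*(v^3 - 4*v^2 - 4*v + 16) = (v - 2)*(v - 1)*(v^2 - 2*v - 8) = (v - 4)*(v - 2)*(v - 1)*(v + 2)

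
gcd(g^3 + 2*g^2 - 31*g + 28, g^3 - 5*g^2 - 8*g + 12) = g - 1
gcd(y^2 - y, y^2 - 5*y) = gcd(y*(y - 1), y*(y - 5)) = y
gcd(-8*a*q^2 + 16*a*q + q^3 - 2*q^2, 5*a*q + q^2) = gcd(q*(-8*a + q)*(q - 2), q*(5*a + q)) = q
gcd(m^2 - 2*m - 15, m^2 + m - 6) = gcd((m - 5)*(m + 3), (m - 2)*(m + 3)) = m + 3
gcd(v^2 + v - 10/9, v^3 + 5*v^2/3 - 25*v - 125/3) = v + 5/3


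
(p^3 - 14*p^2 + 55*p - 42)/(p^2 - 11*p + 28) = (p^2 - 7*p + 6)/(p - 4)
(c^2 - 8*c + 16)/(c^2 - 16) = (c - 4)/(c + 4)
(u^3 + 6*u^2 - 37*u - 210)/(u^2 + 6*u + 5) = (u^2 + u - 42)/(u + 1)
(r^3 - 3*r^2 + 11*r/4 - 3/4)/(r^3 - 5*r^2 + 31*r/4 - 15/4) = (2*r - 1)/(2*r - 5)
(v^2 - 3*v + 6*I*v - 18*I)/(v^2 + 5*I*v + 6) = (v - 3)/(v - I)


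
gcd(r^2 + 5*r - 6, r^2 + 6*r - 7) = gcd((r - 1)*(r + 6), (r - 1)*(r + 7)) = r - 1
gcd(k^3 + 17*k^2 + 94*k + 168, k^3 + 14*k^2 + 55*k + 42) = k^2 + 13*k + 42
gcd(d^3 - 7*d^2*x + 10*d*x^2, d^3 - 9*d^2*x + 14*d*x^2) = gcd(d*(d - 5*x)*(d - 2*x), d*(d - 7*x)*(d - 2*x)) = -d^2 + 2*d*x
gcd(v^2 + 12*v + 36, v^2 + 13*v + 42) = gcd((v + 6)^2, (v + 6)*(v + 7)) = v + 6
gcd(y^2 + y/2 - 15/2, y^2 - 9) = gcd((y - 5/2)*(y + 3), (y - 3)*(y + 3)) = y + 3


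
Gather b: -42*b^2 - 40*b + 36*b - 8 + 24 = -42*b^2 - 4*b + 16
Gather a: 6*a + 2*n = 6*a + 2*n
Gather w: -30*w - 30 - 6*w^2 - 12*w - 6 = -6*w^2 - 42*w - 36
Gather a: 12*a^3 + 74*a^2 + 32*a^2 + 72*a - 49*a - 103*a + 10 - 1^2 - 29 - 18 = 12*a^3 + 106*a^2 - 80*a - 38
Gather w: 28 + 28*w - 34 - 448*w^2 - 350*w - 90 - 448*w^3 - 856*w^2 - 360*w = -448*w^3 - 1304*w^2 - 682*w - 96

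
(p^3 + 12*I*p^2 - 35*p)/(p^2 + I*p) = (p^2 + 12*I*p - 35)/(p + I)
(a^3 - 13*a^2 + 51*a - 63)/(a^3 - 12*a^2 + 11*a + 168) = (a^2 - 6*a + 9)/(a^2 - 5*a - 24)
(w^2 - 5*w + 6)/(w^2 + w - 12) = (w - 2)/(w + 4)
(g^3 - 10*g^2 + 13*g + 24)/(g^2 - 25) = (g^3 - 10*g^2 + 13*g + 24)/(g^2 - 25)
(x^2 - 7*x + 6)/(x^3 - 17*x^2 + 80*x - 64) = (x - 6)/(x^2 - 16*x + 64)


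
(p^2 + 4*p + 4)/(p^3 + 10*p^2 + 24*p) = (p^2 + 4*p + 4)/(p*(p^2 + 10*p + 24))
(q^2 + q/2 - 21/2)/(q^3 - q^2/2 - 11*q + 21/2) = 1/(q - 1)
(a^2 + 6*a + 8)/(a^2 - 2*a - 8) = (a + 4)/(a - 4)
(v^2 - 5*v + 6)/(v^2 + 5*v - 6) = (v^2 - 5*v + 6)/(v^2 + 5*v - 6)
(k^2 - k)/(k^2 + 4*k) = (k - 1)/(k + 4)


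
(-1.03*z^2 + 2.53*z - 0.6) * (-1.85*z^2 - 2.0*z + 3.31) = 1.9055*z^4 - 2.6205*z^3 - 7.3593*z^2 + 9.5743*z - 1.986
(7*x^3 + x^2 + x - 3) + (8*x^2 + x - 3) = 7*x^3 + 9*x^2 + 2*x - 6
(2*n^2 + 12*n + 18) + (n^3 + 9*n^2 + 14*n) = n^3 + 11*n^2 + 26*n + 18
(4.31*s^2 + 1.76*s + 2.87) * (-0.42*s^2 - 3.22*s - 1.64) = -1.8102*s^4 - 14.6174*s^3 - 13.941*s^2 - 12.1278*s - 4.7068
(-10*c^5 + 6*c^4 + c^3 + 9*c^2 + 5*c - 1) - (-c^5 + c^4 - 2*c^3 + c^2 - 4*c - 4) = -9*c^5 + 5*c^4 + 3*c^3 + 8*c^2 + 9*c + 3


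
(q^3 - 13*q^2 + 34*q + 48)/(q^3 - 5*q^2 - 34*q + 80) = (q^2 - 5*q - 6)/(q^2 + 3*q - 10)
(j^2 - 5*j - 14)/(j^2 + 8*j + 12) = (j - 7)/(j + 6)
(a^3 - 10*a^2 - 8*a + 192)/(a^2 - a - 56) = (a^2 - 2*a - 24)/(a + 7)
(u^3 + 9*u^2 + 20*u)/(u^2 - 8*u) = (u^2 + 9*u + 20)/(u - 8)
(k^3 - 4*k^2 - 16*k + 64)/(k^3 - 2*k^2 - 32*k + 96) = (k + 4)/(k + 6)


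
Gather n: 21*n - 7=21*n - 7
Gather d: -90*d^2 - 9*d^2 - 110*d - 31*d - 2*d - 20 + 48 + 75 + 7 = -99*d^2 - 143*d + 110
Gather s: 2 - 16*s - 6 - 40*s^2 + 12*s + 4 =-40*s^2 - 4*s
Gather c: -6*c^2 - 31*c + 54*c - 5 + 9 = -6*c^2 + 23*c + 4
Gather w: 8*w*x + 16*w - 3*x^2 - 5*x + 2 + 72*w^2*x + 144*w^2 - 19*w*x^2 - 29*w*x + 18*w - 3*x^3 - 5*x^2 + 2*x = w^2*(72*x + 144) + w*(-19*x^2 - 21*x + 34) - 3*x^3 - 8*x^2 - 3*x + 2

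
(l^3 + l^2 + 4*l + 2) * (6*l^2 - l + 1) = 6*l^5 + 5*l^4 + 24*l^3 + 9*l^2 + 2*l + 2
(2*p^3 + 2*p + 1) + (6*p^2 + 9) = 2*p^3 + 6*p^2 + 2*p + 10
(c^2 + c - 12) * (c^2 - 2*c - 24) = c^4 - c^3 - 38*c^2 + 288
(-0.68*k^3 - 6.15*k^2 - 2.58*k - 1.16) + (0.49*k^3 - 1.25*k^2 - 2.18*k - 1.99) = -0.19*k^3 - 7.4*k^2 - 4.76*k - 3.15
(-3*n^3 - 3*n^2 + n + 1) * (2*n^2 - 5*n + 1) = -6*n^5 + 9*n^4 + 14*n^3 - 6*n^2 - 4*n + 1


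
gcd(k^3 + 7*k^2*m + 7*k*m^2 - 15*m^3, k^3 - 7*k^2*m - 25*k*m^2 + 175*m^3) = k + 5*m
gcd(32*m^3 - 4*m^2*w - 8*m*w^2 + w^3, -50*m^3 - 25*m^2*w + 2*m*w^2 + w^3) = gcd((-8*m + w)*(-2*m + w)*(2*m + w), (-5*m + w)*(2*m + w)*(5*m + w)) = 2*m + w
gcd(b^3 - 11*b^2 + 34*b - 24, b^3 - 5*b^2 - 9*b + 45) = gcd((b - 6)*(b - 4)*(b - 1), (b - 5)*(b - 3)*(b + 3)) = 1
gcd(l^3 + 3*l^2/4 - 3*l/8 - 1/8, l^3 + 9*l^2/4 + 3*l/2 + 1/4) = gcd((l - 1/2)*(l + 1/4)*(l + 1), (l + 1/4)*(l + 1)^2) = l^2 + 5*l/4 + 1/4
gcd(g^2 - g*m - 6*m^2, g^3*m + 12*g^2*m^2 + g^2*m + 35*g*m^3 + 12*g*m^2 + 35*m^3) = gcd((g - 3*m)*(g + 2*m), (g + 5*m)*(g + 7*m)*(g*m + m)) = 1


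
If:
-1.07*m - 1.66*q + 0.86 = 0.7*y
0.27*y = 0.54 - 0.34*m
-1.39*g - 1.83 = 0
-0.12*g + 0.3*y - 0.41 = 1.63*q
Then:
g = -1.32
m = 4.56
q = -0.84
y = -3.74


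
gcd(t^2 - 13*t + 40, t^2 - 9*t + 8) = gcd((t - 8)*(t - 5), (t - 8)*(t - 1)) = t - 8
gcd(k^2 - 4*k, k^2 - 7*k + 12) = k - 4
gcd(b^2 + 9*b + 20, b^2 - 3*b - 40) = b + 5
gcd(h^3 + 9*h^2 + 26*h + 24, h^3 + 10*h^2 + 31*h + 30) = h^2 + 5*h + 6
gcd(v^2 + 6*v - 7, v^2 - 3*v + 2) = v - 1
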